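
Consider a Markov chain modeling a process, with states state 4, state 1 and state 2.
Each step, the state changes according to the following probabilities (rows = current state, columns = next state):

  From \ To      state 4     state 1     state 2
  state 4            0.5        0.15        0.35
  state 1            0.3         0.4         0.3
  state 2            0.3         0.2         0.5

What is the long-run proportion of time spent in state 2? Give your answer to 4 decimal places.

Let the stationary distribution be π with π = πP and π_1 + π_2 + π_3 = 1.
π_1 = 0.5·π_1 + 0.3·π_2 + 0.3·π_3
π_2 = 0.15·π_1 + 0.4·π_2 + 0.2·π_3
Solving with the normalization constraint gives π = (0.3750, 0.2266, 0.3984).
So the stationary probability of state 2 is 0.3984.

0.3984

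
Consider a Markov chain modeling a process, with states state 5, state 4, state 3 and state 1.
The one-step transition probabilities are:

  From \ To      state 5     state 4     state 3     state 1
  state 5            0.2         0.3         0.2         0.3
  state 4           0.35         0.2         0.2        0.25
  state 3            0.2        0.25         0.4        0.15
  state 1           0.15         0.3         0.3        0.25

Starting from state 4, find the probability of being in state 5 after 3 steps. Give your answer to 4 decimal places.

Propagate the distribution vector 3 steps from state 4.
After 0 steps: (0.0000, 1.0000, 0.0000, 0.0000)
After 1 step: (0.3500, 0.2000, 0.2000, 0.2500)
After 2 steps: (0.2175, 0.2700, 0.2650, 0.2475)
After 3 steps: (0.2281, 0.2598, 0.2778, 0.2344)
P(in state 5 after 3 steps) = 0.2281

0.2281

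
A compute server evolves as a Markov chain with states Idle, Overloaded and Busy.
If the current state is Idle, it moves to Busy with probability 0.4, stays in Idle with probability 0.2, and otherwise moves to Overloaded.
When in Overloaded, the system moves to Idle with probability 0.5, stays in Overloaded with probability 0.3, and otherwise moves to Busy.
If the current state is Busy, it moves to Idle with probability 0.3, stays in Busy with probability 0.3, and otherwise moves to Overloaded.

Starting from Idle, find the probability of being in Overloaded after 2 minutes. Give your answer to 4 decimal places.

0.3600

Sum over the intermediate state after 1 minute:
P = P(Idle→Idle)·P(Idle→Overloaded) + P(Idle→Overloaded)·P(Overloaded→Overloaded) + P(Idle→Busy)·P(Busy→Overloaded)
  = 0.2×0.4 + 0.4×0.3 + 0.4×0.4
  = 0.0800 + 0.1200 + 0.1600 = 0.3600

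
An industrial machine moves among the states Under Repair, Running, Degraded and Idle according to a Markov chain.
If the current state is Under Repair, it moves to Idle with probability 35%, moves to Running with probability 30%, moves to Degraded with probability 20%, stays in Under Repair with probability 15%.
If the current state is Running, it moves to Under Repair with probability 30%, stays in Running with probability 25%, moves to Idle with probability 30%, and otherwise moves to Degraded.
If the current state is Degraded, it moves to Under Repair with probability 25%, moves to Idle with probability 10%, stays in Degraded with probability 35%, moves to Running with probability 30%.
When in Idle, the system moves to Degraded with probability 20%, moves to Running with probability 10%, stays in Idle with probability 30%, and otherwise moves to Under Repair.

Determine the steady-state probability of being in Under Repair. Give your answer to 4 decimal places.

0.2747

Let the stationary distribution be π with π = πP and π_1 + π_2 + π_3 + π_4 = 1.
π_1 = 0.15·π_1 + 0.3·π_2 + 0.25·π_3 + 0.4·π_4
π_2 = 0.3·π_1 + 0.25·π_2 + 0.3·π_3 + 0.1·π_4
π_3 = 0.2·π_1 + 0.15·π_2 + 0.35·π_3 + 0.2·π_4
Solving with the normalization constraint gives π = (0.2747, 0.2344, 0.2215, 0.2694).
So the stationary probability of Under Repair is 0.2747.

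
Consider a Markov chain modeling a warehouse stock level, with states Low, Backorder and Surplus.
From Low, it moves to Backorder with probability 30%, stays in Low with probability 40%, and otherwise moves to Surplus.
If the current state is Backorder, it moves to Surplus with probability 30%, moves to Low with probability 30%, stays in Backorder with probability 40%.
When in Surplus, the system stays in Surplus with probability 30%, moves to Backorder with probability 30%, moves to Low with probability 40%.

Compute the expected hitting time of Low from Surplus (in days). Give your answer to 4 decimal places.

2.7273

Let t(s) be the expected number of days to first reach Low from state s, with t(Low) = 0. Conditioning on the first day:
t(Backorder) = 1 + 0.4·t(Backorder) + 0.3·t(Surplus)
t(Surplus) = 1 + 0.3·t(Backorder) + 0.3·t(Surplus)
Solving: t(Backorder) = 3.0303, t(Surplus) = 2.7273.
Expected days from Surplus to Low: 2.7273.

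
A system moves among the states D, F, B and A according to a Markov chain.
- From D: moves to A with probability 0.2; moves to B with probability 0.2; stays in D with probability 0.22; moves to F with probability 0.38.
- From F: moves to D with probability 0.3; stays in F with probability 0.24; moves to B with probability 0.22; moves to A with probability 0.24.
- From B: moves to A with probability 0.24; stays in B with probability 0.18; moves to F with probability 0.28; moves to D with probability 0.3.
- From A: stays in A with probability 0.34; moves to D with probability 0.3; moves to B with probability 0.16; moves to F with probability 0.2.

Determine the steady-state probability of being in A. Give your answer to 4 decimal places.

Let the stationary distribution be π with π = πP and π_1 + π_2 + π_3 + π_4 = 1.
π_1 = 0.22·π_1 + 0.3·π_2 + 0.3·π_3 + 0.3·π_4
π_2 = 0.38·π_1 + 0.24·π_2 + 0.28·π_3 + 0.2·π_4
π_3 = 0.2·π_1 + 0.22·π_2 + 0.18·π_3 + 0.16·π_4
Solving with the normalization constraint gives π = (0.2778, 0.2764, 0.1915, 0.2543).
So the stationary probability of A is 0.2543.

0.2543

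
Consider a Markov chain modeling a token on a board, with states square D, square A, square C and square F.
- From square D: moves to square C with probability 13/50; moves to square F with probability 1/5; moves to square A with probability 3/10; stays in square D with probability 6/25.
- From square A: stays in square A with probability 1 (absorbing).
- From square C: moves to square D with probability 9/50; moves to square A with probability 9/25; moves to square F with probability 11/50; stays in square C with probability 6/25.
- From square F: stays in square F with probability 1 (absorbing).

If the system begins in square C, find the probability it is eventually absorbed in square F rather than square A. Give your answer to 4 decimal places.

0.3828

Let h(s) be the probability of absorption at square F starting from transient state s. Then h(square F) = 1 and h(square A) = 0. By first-step analysis:
h(square D) = 0.24·h(square D) + 0.3·0 + 0.26·h(square C) + 0.2·1
h(square C) = 0.18·h(square D) + 0.36·0 + 0.24·h(square C) + 0.22·1
Solving: h(square D) = 0.3941, h(square C) = 0.3828.
Starting from square C, the probability is 0.3828.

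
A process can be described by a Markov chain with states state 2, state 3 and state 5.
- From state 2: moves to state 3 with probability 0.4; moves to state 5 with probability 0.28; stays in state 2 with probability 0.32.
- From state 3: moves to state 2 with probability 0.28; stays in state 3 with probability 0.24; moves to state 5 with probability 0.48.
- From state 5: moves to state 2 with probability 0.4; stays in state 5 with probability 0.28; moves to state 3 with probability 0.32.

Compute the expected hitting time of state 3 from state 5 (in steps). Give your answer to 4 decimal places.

2.8602

Let t(s) be the expected number of steps to first reach state 3 from state s, with t(state 3) = 0. Conditioning on the first step:
t(state 2) = 1 + 0.32·t(state 2) + 0.28·t(state 5)
t(state 5) = 1 + 0.4·t(state 2) + 0.28·t(state 5)
Solving: t(state 2) = 2.6483, t(state 5) = 2.8602.
Expected steps from state 5 to state 3: 2.8602.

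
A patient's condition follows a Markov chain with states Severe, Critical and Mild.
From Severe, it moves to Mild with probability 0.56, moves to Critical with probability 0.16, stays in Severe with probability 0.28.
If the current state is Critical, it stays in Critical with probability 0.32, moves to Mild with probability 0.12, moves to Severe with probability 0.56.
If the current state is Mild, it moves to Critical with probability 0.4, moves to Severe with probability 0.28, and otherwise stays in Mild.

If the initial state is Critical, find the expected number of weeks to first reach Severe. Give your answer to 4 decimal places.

1.9305

Let t(s) be the expected number of weeks to first reach Severe from state s, with t(Severe) = 0. Conditioning on the first week:
t(Critical) = 1 + 0.32·t(Critical) + 0.12·t(Mild)
t(Mild) = 1 + 0.4·t(Critical) + 0.32·t(Mild)
Solving: t(Critical) = 1.9305, t(Mild) = 2.6062.
Expected weeks from Critical to Severe: 1.9305.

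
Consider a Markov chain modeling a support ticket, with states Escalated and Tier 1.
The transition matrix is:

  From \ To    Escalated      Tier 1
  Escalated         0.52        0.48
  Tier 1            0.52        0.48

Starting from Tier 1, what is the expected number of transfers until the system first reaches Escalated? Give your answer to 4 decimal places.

Let t(s) be the expected number of transfers to first reach Escalated from state s, with t(Escalated) = 0. Conditioning on the first transfer:
t(Tier 1) = 1 + 0.48·t(Tier 1)
Solving: t(Tier 1) = 1.9231.
Expected transfers from Tier 1 to Escalated: 1.9231.

1.9231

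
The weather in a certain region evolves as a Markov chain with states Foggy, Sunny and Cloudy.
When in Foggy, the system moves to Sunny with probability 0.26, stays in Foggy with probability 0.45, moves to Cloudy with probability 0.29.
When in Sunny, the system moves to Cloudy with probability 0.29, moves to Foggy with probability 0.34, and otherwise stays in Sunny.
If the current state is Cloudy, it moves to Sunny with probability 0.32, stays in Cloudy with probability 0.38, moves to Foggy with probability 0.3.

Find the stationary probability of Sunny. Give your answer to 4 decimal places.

0.3136

Let the stationary distribution be π with π = πP and π_1 + π_2 + π_3 = 1.
π_1 = 0.45·π_1 + 0.34·π_2 + 0.3·π_3
π_2 = 0.26·π_1 + 0.37·π_2 + 0.32·π_3
Solving with the normalization constraint gives π = (0.3677, 0.3136, 0.3187).
So the stationary probability of Sunny is 0.3136.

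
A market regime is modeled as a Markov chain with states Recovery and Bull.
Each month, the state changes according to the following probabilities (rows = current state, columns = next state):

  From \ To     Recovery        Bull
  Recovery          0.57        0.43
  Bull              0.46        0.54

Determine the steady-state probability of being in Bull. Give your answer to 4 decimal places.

Let the stationary distribution be π with π = πP and π_1 + π_2 = 1.
π_1 = 0.57·π_1 + 0.46·π_2
Solving with the normalization constraint gives π = (0.5169, 0.4831).
So the stationary probability of Bull is 0.4831.

0.4831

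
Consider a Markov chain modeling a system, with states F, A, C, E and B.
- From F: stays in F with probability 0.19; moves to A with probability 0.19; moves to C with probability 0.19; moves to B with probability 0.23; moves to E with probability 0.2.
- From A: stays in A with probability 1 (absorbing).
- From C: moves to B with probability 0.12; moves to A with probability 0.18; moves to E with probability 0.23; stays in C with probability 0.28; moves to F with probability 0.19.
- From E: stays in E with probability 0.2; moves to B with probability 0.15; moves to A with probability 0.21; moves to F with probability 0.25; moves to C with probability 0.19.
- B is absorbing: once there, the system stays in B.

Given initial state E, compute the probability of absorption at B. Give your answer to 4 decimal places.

0.4479

Let h(s) be the probability of absorption at B starting from transient state s. Then h(B) = 1 and h(A) = 0. By first-step analysis:
h(F) = 0.19·h(F) + 0.19·0 + 0.19·h(C) + 0.2·h(E) + 0.23·1
h(C) = 0.19·h(F) + 0.18·0 + 0.28·h(C) + 0.23·h(E) + 0.12·1
h(E) = 0.25·h(F) + 0.21·0 + 0.19·h(C) + 0.2·h(E) + 0.15·1
Solving: h(F) = 0.4980, h(C) = 0.4412, h(E) = 0.4479.
Starting from E, the probability is 0.4479.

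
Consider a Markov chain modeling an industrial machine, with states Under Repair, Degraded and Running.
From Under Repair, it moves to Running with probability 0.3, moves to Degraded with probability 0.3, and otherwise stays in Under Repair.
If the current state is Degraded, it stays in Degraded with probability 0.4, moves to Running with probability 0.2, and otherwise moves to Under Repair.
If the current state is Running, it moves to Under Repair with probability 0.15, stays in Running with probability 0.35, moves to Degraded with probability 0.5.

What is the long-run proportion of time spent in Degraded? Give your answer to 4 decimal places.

Let the stationary distribution be π with π = πP and π_1 + π_2 + π_3 = 1.
π_1 = 0.4·π_1 + 0.4·π_2 + 0.15·π_3
π_2 = 0.3·π_1 + 0.4·π_2 + 0.5·π_3
Solving with the normalization constraint gives π = (0.3314, 0.3943, 0.2743).
So the stationary probability of Degraded is 0.3943.

0.3943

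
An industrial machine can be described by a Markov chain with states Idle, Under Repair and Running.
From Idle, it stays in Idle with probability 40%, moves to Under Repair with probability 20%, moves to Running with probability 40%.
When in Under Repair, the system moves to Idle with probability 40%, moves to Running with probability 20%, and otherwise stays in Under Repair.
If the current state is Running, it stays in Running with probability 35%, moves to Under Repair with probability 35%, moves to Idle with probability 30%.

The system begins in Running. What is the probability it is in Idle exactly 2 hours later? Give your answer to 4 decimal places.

0.3650

Sum over the intermediate state after 1 hour:
P = P(Running→Idle)·P(Idle→Idle) + P(Running→Under Repair)·P(Under Repair→Idle) + P(Running→Running)·P(Running→Idle)
  = 0.3×0.4 + 0.35×0.4 + 0.35×0.3
  = 0.1200 + 0.1400 + 0.1050 = 0.3650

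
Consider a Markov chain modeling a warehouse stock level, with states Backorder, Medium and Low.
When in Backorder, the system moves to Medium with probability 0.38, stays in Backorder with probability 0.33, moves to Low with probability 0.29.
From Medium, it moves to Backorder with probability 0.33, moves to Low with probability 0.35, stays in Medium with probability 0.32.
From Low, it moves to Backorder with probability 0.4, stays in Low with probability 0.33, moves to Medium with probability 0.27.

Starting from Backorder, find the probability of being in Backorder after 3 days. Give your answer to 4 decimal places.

Propagate the distribution vector 3 days from Backorder.
After 0 days: (1.0000, 0.0000, 0.0000)
After 1 day: (0.3300, 0.3800, 0.2900)
After 2 days: (0.3503, 0.3253, 0.3244)
After 3 days: (0.3527, 0.3248, 0.3225)
P(in Backorder after 3 days) = 0.3527

0.3527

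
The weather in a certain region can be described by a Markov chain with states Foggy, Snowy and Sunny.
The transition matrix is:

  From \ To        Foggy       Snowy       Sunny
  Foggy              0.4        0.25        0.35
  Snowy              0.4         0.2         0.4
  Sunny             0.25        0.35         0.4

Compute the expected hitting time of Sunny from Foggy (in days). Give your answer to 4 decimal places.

2.7632

Let t(s) be the expected number of days to first reach Sunny from state s, with t(Sunny) = 0. Conditioning on the first day:
t(Foggy) = 1 + 0.4·t(Foggy) + 0.25·t(Snowy)
t(Snowy) = 1 + 0.4·t(Foggy) + 0.2·t(Snowy)
Solving: t(Foggy) = 2.7632, t(Snowy) = 2.6316.
Expected days from Foggy to Sunny: 2.7632.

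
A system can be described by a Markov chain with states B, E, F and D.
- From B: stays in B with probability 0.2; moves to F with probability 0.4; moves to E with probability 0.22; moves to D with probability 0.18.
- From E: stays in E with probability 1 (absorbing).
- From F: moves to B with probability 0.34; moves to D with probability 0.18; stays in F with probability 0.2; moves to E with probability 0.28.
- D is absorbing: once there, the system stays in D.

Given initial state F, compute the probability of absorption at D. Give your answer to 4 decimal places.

0.4071

Let h(s) be the probability of absorption at D starting from transient state s. Then h(D) = 1 and h(E) = 0. By first-step analysis:
h(B) = 0.2·h(B) + 0.22·0 + 0.4·h(F) + 0.18·1
h(F) = 0.34·h(B) + 0.28·0 + 0.2·h(F) + 0.18·1
Solving: h(B) = 0.4286, h(F) = 0.4071.
Starting from F, the probability is 0.4071.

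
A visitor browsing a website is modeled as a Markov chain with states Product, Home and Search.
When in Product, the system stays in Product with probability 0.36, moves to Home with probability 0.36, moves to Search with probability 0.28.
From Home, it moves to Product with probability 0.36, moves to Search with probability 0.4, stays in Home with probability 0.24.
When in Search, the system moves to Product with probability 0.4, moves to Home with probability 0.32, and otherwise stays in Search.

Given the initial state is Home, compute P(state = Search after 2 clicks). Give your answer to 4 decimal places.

Sum over the intermediate state after 1 click:
P = P(Home→Product)·P(Product→Search) + P(Home→Home)·P(Home→Search) + P(Home→Search)·P(Search→Search)
  = 0.36×0.28 + 0.24×0.4 + 0.4×0.28
  = 0.1008 + 0.0960 + 0.1120 = 0.3088

0.3088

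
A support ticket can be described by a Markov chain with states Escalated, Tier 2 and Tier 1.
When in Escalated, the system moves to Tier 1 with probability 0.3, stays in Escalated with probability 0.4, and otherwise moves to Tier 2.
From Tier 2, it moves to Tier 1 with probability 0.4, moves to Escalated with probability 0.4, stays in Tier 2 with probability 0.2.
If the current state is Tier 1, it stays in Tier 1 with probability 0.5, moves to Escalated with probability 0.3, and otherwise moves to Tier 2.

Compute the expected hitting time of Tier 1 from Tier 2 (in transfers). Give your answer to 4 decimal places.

Let t(s) be the expected number of transfers to first reach Tier 1 from state s, with t(Tier 1) = 0. Conditioning on the first transfer:
t(Escalated) = 1 + 0.4·t(Escalated) + 0.3·t(Tier 2)
t(Tier 2) = 1 + 0.4·t(Escalated) + 0.2·t(Tier 2)
Solving: t(Escalated) = 3.0556, t(Tier 2) = 2.7778.
Expected transfers from Tier 2 to Tier 1: 2.7778.

2.7778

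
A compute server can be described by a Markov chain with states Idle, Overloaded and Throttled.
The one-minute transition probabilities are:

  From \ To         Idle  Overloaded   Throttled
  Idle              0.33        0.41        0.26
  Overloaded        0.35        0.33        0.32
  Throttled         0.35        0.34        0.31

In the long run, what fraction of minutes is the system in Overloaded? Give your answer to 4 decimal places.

Let the stationary distribution be π with π = πP and π_1 + π_2 + π_3 = 1.
π_1 = 0.33·π_1 + 0.35·π_2 + 0.35·π_3
π_2 = 0.41·π_1 + 0.33·π_2 + 0.34·π_3
Solving with the normalization constraint gives π = (0.3431, 0.3604, 0.2964).
So the stationary probability of Overloaded is 0.3604.

0.3604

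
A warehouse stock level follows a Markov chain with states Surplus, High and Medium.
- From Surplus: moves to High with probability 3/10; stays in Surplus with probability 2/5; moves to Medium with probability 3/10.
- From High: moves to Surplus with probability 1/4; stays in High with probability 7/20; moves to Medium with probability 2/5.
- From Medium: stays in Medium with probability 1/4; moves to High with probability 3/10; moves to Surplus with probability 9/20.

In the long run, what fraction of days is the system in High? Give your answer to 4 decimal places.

Let the stationary distribution be π with π = πP and π_1 + π_2 + π_3 = 1.
π_1 = 0.4·π_1 + 0.25·π_2 + 0.45·π_3
π_2 = 0.3·π_1 + 0.35·π_2 + 0.3·π_3
Solving with the normalization constraint gives π = (0.3684, 0.3158, 0.3158).
So the stationary probability of High is 0.3158.

0.3158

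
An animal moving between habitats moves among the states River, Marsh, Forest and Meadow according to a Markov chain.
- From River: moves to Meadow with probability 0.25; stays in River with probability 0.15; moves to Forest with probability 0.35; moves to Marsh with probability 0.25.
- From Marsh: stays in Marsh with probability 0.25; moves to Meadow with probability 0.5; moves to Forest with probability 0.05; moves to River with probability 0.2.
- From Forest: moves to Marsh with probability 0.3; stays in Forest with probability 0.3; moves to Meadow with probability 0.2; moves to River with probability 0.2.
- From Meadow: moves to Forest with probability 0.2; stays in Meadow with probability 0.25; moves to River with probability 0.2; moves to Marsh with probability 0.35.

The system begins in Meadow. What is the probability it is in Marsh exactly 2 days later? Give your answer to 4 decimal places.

Propagate the distribution vector 2 days from Meadow.
After 0 days: (0.0000, 0.0000, 0.0000, 1.0000)
After 1 day: (0.2000, 0.3500, 0.2000, 0.2500)
After 2 days: (0.1900, 0.2850, 0.1975, 0.3275)
P(in Marsh after 2 days) = 0.2850

0.2850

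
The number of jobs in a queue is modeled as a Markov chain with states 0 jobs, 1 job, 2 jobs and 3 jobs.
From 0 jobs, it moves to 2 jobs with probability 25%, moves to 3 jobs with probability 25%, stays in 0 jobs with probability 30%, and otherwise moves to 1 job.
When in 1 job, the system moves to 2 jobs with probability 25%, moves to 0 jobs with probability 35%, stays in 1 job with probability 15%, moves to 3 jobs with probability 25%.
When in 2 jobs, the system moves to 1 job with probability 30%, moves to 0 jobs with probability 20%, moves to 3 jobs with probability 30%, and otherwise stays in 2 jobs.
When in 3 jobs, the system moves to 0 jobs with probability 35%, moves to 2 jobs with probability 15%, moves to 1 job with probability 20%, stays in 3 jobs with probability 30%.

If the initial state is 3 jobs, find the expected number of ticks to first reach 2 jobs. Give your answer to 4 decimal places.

Let t(s) be the expected number of ticks to first reach 2 jobs from state s, with t(2 jobs) = 0. Conditioning on the first tick:
t(0 jobs) = 1 + 0.3·t(0 jobs) + 0.2·t(1 job) + 0.25·t(3 jobs)
t(1 job) = 1 + 0.35·t(0 jobs) + 0.15·t(1 job) + 0.25·t(3 jobs)
t(3 jobs) = 1 + 0.35·t(0 jobs) + 0.2·t(1 job) + 0.3·t(3 jobs)
Solving: t(0 jobs) = 4.4706, t(1 job) = 4.4706, t(3 jobs) = 4.9412.
Expected ticks from 3 jobs to 2 jobs: 4.9412.

4.9412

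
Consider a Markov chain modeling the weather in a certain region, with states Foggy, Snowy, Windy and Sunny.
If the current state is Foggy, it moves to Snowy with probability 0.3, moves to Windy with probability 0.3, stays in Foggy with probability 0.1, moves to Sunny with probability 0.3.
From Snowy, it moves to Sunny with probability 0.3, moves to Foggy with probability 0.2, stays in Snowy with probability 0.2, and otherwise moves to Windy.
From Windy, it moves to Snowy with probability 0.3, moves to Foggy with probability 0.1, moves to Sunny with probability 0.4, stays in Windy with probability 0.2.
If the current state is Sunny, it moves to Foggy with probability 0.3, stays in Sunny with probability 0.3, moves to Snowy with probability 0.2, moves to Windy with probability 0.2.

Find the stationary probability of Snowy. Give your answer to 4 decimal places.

Let the stationary distribution be π with π = πP and π_1 + π_2 + π_3 + π_4 = 1.
π_1 = 0.1·π_1 + 0.2·π_2 + 0.1·π_3 + 0.3·π_4
π_2 = 0.3·π_1 + 0.2·π_2 + 0.3·π_3 + 0.2·π_4
π_3 = 0.3·π_1 + 0.3·π_2 + 0.2·π_3 + 0.2·π_4
Solving with the normalization constraint gives π = (0.1892, 0.2432, 0.2432, 0.3243).
So the stationary probability of Snowy is 0.2432.

0.2432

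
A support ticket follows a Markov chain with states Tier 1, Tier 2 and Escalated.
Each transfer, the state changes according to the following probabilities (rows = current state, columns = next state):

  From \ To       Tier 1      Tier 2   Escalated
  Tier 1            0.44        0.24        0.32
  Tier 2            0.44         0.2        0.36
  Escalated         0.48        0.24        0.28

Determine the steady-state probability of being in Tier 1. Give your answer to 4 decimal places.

0.4527

Let the stationary distribution be π with π = πP and π_1 + π_2 + π_3 = 1.
π_1 = 0.44·π_1 + 0.44·π_2 + 0.48·π_3
π_2 = 0.24·π_1 + 0.2·π_2 + 0.24·π_3
Solving with the normalization constraint gives π = (0.4527, 0.2308, 0.3166).
So the stationary probability of Tier 1 is 0.4527.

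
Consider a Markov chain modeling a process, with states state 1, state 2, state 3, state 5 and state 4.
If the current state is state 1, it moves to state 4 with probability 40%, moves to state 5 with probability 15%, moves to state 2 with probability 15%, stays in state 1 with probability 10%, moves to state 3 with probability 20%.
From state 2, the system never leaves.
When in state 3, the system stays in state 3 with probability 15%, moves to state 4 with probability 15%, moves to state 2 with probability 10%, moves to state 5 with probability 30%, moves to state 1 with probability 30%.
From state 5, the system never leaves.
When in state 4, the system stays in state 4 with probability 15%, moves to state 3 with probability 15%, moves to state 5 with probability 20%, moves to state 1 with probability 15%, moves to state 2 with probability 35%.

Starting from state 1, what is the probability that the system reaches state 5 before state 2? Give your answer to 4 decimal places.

Let h(s) be the probability of absorption at state 5 starting from transient state s. Then h(state 5) = 1 and h(state 2) = 0. By first-step analysis:
h(state 1) = 0.1·h(state 1) + 0.15·0 + 0.2·h(state 3) + 0.15·1 + 0.4·h(state 4)
h(state 3) = 0.3·h(state 1) + 0.1·0 + 0.15·h(state 3) + 0.3·1 + 0.15·h(state 4)
h(state 4) = 0.15·h(state 1) + 0.35·0 + 0.15·h(state 3) + 0.2·1 + 0.15·h(state 4)
Solving: h(state 1) = 0.4906, h(state 3) = 0.6016, h(state 4) = 0.4280.
Starting from state 1, the probability is 0.4906.

0.4906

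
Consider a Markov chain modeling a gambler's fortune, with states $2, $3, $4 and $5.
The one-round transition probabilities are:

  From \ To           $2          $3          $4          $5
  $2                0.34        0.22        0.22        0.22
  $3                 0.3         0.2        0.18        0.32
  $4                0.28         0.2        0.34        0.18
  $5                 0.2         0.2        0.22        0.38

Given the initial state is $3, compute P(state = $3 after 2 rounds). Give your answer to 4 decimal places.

Propagate the distribution vector 2 rounds from $3.
After 0 rounds: (0.0000, 1.0000, 0.0000, 0.0000)
After 1 round: (0.3000, 0.2000, 0.1800, 0.3200)
After 2 rounds: (0.2764, 0.2060, 0.2336, 0.2840)
P(in $3 after 2 rounds) = 0.2060

0.2060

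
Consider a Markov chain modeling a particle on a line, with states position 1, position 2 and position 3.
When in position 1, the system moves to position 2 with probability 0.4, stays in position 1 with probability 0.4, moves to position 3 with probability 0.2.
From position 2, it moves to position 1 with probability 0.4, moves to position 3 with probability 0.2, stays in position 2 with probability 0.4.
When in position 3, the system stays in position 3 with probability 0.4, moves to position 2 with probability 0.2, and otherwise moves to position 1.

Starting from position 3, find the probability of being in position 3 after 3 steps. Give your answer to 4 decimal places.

0.2560

Propagate the distribution vector 3 steps from position 3.
After 0 steps: (0.0000, 0.0000, 1.0000)
After 1 step: (0.4000, 0.2000, 0.4000)
After 2 steps: (0.4000, 0.3200, 0.2800)
After 3 steps: (0.4000, 0.3440, 0.2560)
P(in position 3 after 3 steps) = 0.2560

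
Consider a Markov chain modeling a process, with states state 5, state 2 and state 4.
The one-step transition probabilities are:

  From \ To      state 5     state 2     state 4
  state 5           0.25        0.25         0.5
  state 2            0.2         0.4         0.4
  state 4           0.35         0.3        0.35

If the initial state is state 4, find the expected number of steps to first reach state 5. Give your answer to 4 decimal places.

3.3333

Let t(s) be the expected number of steps to first reach state 5 from state s, with t(state 5) = 0. Conditioning on the first step:
t(state 2) = 1 + 0.4·t(state 2) + 0.4·t(state 4)
t(state 4) = 1 + 0.3·t(state 2) + 0.35·t(state 4)
Solving: t(state 2) = 3.8889, t(state 4) = 3.3333.
Expected steps from state 4 to state 5: 3.3333.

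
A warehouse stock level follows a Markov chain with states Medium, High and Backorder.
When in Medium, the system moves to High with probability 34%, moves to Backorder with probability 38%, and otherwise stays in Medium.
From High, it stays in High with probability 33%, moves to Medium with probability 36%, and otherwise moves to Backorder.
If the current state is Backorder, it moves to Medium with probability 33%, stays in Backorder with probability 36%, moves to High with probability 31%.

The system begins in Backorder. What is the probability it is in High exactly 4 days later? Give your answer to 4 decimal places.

0.3262

Propagate the distribution vector 4 days from Backorder.
After 0 days: (0.0000, 0.0000, 1.0000)
After 1 day: (0.3300, 0.3100, 0.3600)
After 2 days: (0.3228, 0.3261, 0.3511)
After 3 days: (0.3236, 0.3262, 0.3502)
After 4 days: (0.3236, 0.3262, 0.3502)
P(in High after 4 days) = 0.3262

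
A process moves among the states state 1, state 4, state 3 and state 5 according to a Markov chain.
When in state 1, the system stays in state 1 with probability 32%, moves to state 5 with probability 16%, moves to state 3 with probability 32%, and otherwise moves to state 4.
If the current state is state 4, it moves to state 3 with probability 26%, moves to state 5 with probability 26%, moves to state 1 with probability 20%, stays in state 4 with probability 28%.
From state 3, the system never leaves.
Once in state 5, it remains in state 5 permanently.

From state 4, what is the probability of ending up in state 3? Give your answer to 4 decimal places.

0.5356

Let h(s) be the probability of absorption at state 3 starting from transient state s. Then h(state 3) = 1 and h(state 5) = 0. By first-step analysis:
h(state 1) = 0.32·h(state 1) + 0.2·h(state 4) + 0.32·1 + 0.16·0
h(state 4) = 0.2·h(state 1) + 0.28·h(state 4) + 0.26·1 + 0.26·0
Solving: h(state 1) = 0.6281, h(state 4) = 0.5356.
Starting from state 4, the probability is 0.5356.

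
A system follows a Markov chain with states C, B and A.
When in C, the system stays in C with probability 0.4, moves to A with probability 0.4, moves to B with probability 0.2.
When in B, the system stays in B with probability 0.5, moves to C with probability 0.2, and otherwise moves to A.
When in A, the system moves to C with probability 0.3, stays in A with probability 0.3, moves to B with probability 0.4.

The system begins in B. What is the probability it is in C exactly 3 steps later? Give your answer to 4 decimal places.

0.2860

Propagate the distribution vector 3 steps from B.
After 0 steps: (0.0000, 1.0000, 0.0000)
After 1 step: (0.2000, 0.5000, 0.3000)
After 2 steps: (0.2700, 0.4100, 0.3200)
After 3 steps: (0.2860, 0.3870, 0.3270)
P(in C after 3 steps) = 0.2860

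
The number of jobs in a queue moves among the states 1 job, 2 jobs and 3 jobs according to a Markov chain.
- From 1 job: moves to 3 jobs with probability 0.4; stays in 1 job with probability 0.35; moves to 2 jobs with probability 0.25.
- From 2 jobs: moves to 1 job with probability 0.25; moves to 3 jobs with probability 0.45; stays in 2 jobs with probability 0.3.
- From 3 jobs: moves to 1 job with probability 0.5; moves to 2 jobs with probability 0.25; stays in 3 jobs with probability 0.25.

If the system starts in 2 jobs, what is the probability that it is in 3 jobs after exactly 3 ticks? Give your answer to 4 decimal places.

0.3611

Propagate the distribution vector 3 ticks from 2 jobs.
After 0 ticks: (0.0000, 1.0000, 0.0000)
After 1 tick: (0.2500, 0.3000, 0.4500)
After 2 ticks: (0.3875, 0.2650, 0.3475)
After 3 ticks: (0.3756, 0.2633, 0.3611)
P(in 3 jobs after 3 ticks) = 0.3611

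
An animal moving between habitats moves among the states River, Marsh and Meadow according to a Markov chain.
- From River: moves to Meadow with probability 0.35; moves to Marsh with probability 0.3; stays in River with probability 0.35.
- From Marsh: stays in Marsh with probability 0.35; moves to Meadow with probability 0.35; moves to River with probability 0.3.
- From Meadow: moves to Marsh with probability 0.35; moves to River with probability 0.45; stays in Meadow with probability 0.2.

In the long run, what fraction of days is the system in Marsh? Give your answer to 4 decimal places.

0.3318

Let the stationary distribution be π with π = πP and π_1 + π_2 + π_3 = 1.
π_1 = 0.35·π_1 + 0.3·π_2 + 0.45·π_3
π_2 = 0.3·π_1 + 0.35·π_2 + 0.35·π_3
Solving with the normalization constraint gives π = (0.3638, 0.3318, 0.3043).
So the stationary probability of Marsh is 0.3318.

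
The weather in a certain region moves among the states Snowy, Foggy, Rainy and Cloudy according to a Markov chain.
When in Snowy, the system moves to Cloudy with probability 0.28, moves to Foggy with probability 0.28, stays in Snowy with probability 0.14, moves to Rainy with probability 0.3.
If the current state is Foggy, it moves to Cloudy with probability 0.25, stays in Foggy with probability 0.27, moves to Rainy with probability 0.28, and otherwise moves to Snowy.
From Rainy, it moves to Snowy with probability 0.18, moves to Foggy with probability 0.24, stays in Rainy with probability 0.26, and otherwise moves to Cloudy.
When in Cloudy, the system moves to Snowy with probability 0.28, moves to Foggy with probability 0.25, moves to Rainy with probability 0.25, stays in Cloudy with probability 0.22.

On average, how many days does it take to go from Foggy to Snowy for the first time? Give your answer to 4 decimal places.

4.6397

Let t(s) be the expected number of days to first reach Snowy from state s, with t(Snowy) = 0. Conditioning on the first day:
t(Foggy) = 1 + 0.27·t(Foggy) + 0.28·t(Rainy) + 0.25·t(Cloudy)
t(Rainy) = 1 + 0.24·t(Foggy) + 0.26·t(Rainy) + 0.32·t(Cloudy)
t(Cloudy) = 1 + 0.25·t(Foggy) + 0.25·t(Rainy) + 0.22·t(Cloudy)
Solving: t(Foggy) = 4.6397, t(Rainy) = 4.7058, t(Cloudy) = 4.2774.
Expected days from Foggy to Snowy: 4.6397.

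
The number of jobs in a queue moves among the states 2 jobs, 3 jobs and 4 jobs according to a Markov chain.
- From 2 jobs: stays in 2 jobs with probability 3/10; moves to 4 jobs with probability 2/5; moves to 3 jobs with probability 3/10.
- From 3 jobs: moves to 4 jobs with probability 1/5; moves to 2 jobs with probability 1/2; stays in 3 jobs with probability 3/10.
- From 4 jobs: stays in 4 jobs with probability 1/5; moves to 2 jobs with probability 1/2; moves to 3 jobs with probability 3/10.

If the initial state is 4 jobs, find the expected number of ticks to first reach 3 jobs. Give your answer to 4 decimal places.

Let t(s) be the expected number of ticks to first reach 3 jobs from state s, with t(3 jobs) = 0. Conditioning on the first tick:
t(2 jobs) = 1 + 0.3·t(2 jobs) + 0.4·t(4 jobs)
t(4 jobs) = 1 + 0.5·t(2 jobs) + 0.2·t(4 jobs)
Solving: t(2 jobs) = 3.3333, t(4 jobs) = 3.3333.
Expected ticks from 4 jobs to 3 jobs: 3.3333.

3.3333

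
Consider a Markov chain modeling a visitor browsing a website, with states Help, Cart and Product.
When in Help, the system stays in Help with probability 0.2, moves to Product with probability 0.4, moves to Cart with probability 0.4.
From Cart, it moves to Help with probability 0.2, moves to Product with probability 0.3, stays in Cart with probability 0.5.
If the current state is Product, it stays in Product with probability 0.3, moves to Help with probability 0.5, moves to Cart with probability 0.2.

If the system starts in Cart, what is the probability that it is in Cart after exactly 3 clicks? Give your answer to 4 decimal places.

Propagate the distribution vector 3 clicks from Cart.
After 0 clicks: (0.0000, 1.0000, 0.0000)
After 1 click: (0.2000, 0.5000, 0.3000)
After 2 clicks: (0.2900, 0.3900, 0.3200)
After 3 clicks: (0.2960, 0.3750, 0.3290)
P(in Cart after 3 clicks) = 0.3750

0.3750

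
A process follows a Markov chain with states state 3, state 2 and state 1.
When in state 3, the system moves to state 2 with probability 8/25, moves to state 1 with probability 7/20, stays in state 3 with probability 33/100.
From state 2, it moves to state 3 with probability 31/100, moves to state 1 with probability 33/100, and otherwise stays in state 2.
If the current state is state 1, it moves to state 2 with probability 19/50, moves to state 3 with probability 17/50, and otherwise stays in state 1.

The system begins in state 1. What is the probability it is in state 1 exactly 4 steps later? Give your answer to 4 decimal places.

0.3205

Propagate the distribution vector 4 steps from state 1.
After 0 steps: (0.0000, 0.0000, 1.0000)
After 1 step: (0.3400, 0.3800, 0.2800)
After 2 steps: (0.3252, 0.3520, 0.3228)
After 3 steps: (0.3262, 0.3534, 0.3204)
After 4 steps: (0.3261, 0.3534, 0.3205)
P(in state 1 after 4 steps) = 0.3205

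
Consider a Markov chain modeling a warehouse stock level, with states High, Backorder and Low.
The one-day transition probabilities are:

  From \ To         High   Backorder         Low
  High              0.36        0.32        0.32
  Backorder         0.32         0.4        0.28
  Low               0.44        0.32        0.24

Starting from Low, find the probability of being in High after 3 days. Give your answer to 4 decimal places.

Propagate the distribution vector 3 days from Low.
After 0 days: (0.0000, 0.0000, 1.0000)
After 1 day: (0.4400, 0.3200, 0.2400)
After 2 days: (0.3664, 0.3456, 0.2880)
After 3 days: (0.3692, 0.3476, 0.2831)
P(in High after 3 days) = 0.3692

0.3692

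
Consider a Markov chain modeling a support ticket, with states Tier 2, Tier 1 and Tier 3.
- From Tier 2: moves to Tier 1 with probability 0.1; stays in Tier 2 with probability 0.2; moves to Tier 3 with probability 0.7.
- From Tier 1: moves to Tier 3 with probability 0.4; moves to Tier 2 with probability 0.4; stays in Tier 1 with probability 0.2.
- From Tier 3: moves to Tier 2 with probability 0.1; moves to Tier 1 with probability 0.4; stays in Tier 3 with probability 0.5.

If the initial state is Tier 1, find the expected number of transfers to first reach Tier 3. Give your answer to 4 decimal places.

Let t(s) be the expected number of transfers to first reach Tier 3 from state s, with t(Tier 3) = 0. Conditioning on the first transfer:
t(Tier 2) = 1 + 0.2·t(Tier 2) + 0.1·t(Tier 1)
t(Tier 1) = 1 + 0.4·t(Tier 2) + 0.2·t(Tier 1)
Solving: t(Tier 2) = 1.5000, t(Tier 1) = 2.0000.
Expected transfers from Tier 1 to Tier 3: 2.0000.

2.0000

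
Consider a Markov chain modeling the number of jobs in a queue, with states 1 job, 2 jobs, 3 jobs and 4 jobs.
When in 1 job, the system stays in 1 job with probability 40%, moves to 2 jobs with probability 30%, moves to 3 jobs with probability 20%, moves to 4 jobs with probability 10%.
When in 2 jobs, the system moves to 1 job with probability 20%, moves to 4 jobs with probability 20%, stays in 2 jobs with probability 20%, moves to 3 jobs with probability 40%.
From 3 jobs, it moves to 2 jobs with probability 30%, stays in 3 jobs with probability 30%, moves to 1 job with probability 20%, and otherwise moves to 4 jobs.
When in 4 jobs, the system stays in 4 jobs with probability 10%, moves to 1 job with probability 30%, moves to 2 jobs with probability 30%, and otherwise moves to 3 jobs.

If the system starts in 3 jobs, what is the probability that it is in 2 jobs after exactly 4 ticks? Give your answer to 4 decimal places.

Propagate the distribution vector 4 ticks from 3 jobs.
After 0 ticks: (0.0000, 0.0000, 1.0000, 0.0000)
After 1 tick: (0.2000, 0.3000, 0.3000, 0.2000)
After 2 ticks: (0.2600, 0.2700, 0.3100, 0.1600)
After 3 ticks: (0.2680, 0.2730, 0.3010, 0.1580)
After 4 ticks: (0.2694, 0.2727, 0.3005, 0.1574)
P(in 2 jobs after 4 ticks) = 0.2727

0.2727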